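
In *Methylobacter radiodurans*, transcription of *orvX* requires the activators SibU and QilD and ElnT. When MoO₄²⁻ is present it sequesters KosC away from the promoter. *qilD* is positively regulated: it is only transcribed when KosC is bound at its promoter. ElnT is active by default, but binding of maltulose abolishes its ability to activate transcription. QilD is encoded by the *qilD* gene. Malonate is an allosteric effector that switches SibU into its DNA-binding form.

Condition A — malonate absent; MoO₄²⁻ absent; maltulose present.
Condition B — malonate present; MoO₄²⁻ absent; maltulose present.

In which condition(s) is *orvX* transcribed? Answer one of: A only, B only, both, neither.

Condition A:
Malonate is absent, so SibU is inactive.
MoO₄²⁻ is absent, so KosC is active.
No repressor is bound and KosC is active, so *qilD* is transcribed.
So QilD is produced and active.
Maltulose is present, so ElnT is inactive.
Required activator SibU is absent, so *orvX* is not transcribed.
→ *orvX* is OFF in A.
Condition B:
Malonate is present, so SibU is active.
MoO₄²⁻ is absent, so KosC is active.
No repressor is bound and KosC is active, so *qilD* is transcribed.
So QilD is produced and active.
Maltulose is present, so ElnT is inactive.
Required activator ElnT is absent, so *orvX* is not transcribed.
→ *orvX* is OFF in B.

neither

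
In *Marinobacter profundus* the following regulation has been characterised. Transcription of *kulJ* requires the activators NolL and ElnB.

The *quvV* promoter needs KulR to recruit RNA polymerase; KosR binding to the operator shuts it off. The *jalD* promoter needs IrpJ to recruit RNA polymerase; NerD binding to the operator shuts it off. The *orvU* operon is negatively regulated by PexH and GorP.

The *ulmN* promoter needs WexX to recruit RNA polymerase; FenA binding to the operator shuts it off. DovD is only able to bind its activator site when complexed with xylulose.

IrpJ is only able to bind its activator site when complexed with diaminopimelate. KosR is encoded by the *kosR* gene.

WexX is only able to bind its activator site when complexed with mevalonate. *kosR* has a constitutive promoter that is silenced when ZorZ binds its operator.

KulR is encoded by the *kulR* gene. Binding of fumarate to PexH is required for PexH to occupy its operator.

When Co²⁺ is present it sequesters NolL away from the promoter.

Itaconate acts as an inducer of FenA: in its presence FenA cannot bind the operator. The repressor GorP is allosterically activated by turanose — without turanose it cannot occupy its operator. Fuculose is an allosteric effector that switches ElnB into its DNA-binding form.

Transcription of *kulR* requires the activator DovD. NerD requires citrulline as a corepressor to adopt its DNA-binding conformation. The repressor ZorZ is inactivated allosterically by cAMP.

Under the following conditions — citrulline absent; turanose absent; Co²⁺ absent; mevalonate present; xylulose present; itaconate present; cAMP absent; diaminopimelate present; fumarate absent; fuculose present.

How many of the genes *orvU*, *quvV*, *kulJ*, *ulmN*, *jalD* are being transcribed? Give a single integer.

Fumarate is absent, so PexH is inactive.
Turanose is absent, so GorP is inactive.
With no repressor bound, *orvU* is transcribed.
→ *orvU* is ON.
Xylulose is present, so DovD is active.
No repressor is bound and DovD is active, so *kulR* is transcribed.
So KulR is produced and active.
cAMP is absent, so ZorZ is active.
With repressor ZorZ bound, *kosR* is not transcribed.
So KosR is not produced.
No repressor is bound and KulR is active, so *quvV* is transcribed.
→ *quvV* is ON.
Co²⁺ is absent, so NolL is active.
Fuculose is present, so ElnB is active.
No repressor is bound and NolL and ElnB are active, so *kulJ* is transcribed.
→ *kulJ* is ON.
Itaconate is present, so FenA is inactive.
Mevalonate is present, so WexX is active.
No repressor is bound and WexX is active, so *ulmN* is transcribed.
→ *ulmN* is ON.
Citrulline is absent, so NerD is inactive.
Diaminopimelate is present, so IrpJ is active.
No repressor is bound and IrpJ is active, so *jalD* is transcribed.
→ *jalD* is ON.
5 of the 5 genes are transcribed.

5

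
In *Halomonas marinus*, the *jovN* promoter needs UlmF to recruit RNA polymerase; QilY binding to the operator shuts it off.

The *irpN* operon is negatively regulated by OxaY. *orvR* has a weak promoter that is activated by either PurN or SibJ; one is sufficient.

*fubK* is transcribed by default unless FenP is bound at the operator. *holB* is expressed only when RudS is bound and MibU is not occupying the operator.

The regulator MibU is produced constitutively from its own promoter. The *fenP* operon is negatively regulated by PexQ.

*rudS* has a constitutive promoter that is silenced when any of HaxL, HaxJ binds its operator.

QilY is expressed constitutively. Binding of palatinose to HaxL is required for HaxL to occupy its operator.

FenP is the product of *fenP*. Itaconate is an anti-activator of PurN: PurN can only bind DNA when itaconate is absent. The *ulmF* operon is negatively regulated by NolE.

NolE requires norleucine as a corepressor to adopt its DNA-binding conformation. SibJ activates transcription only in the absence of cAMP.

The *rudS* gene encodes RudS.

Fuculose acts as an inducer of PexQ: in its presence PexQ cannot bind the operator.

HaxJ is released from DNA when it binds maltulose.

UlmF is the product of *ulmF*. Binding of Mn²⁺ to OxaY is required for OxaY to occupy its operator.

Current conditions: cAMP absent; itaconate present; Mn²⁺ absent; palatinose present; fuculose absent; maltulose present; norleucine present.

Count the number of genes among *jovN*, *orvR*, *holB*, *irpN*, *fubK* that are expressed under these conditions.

QilY is produced constitutively and is active.
Norleucine is present, so NolE is active.
With repressor NolE bound, *ulmF* is not transcribed.
So UlmF is not produced.
With repressor QilY bound, *jovN* is not transcribed.
→ *jovN* is OFF.
Itaconate is present, so PurN is inactive.
cAMP is absent, so SibJ is active.
Activator SibJ is present, so *orvR* is transcribed.
→ *orvR* is ON.
Palatinose is present, so HaxL is active.
Maltulose is present, so HaxJ is inactive.
With repressor HaxL bound, *rudS* is not transcribed.
So RudS is not produced.
MibU is produced constitutively and is active.
With repressor MibU bound, *holB* is not transcribed.
→ *holB* is OFF.
Mn²⁺ is absent, so OxaY is inactive.
With no repressor bound, *irpN* is transcribed.
→ *irpN* is ON.
Fuculose is absent, so PexQ is active.
With repressor PexQ bound, *fenP* is not transcribed.
So FenP is not produced.
With no repressor bound, *fubK* is transcribed.
→ *fubK* is ON.
3 of the 5 genes are transcribed.

3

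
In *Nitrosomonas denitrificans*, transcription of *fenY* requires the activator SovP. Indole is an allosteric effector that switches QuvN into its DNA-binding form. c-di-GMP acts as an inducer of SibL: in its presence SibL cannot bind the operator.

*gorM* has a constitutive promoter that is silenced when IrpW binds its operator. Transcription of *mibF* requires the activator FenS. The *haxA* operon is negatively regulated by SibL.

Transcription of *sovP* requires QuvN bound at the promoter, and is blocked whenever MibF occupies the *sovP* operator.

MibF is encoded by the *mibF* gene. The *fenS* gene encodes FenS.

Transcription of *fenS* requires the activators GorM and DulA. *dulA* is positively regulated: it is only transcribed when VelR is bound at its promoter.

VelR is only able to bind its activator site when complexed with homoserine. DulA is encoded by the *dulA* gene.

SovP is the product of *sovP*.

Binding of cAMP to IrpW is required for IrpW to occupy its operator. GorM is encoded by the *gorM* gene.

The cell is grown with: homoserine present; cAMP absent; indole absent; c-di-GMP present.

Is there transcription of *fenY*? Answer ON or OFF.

OFF

cAMP is absent, so IrpW is inactive.
With no repressor bound, *gorM* is transcribed.
So GorM is produced and active.
Homoserine is present, so VelR is active.
No repressor is bound and VelR is active, so *dulA* is transcribed.
So DulA is produced and active.
No repressor is bound and GorM and DulA are active, so *fenS* is transcribed.
So FenS is produced and active.
No repressor is bound and FenS is active, so *mibF* is transcribed.
So MibF is produced and active.
Indole is absent, so QuvN is inactive.
With repressor MibF bound, *sovP* is not transcribed.
So SovP is not produced.
Required activator SovP is absent, so *fenY* is not transcribed.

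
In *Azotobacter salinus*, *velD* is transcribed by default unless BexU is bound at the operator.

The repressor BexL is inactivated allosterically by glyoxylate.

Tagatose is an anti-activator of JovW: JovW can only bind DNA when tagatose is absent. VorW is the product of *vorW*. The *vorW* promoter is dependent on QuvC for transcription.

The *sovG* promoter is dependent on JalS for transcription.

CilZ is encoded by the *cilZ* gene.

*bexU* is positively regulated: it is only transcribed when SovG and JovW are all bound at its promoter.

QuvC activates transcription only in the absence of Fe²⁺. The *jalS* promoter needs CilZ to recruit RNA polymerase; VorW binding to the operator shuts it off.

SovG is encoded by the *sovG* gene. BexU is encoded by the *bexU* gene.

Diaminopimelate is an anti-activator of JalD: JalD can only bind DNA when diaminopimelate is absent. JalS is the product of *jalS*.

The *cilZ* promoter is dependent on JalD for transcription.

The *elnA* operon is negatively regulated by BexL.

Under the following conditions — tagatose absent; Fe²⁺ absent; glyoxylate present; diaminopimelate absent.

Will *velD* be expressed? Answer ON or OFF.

ON

Diaminopimelate is absent, so JalD is active.
No repressor is bound and JalD is active, so *cilZ* is transcribed.
So CilZ is produced and active.
Fe²⁺ is absent, so QuvC is active.
No repressor is bound and QuvC is active, so *vorW* is transcribed.
So VorW is produced and active.
With repressor VorW bound, *jalS* is not transcribed.
So JalS is not produced.
Required activator JalS is absent, so *sovG* is not transcribed.
So SovG is not produced.
Tagatose is absent, so JovW is active.
Required activator SovG is absent, so *bexU* is not transcribed.
So BexU is not produced.
With no repressor bound, *velD* is transcribed.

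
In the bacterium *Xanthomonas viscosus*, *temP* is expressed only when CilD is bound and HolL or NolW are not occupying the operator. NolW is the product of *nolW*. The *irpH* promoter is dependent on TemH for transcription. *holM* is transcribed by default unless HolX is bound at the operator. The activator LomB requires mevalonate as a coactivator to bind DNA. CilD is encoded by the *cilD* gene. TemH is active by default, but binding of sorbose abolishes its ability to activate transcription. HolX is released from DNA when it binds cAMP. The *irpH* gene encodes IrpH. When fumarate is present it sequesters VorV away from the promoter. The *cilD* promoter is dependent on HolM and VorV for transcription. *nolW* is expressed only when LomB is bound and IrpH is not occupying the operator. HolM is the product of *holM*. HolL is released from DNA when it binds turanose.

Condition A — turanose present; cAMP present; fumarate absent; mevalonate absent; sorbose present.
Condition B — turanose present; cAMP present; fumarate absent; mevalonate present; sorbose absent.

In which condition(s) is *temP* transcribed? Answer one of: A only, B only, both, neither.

Condition A:
Turanose is present, so HolL is inactive.
cAMP is present, so HolX is inactive.
With no repressor bound, *holM* is transcribed.
So HolM is produced and active.
Fumarate is absent, so VorV is active.
No repressor is bound and HolM and VorV are active, so *cilD* is transcribed.
So CilD is produced and active.
Mevalonate is absent, so LomB is inactive.
Sorbose is present, so TemH is inactive.
Required activator TemH is absent, so *irpH* is not transcribed.
So IrpH is not produced.
Required activator LomB is absent, so *nolW* is not transcribed.
So NolW is not produced.
No repressor is bound and CilD is active, so *temP* is transcribed.
→ *temP* is ON in A.
Condition B:
Turanose is present, so HolL is inactive.
cAMP is present, so HolX is inactive.
With no repressor bound, *holM* is transcribed.
So HolM is produced and active.
Fumarate is absent, so VorV is active.
No repressor is bound and HolM and VorV are active, so *cilD* is transcribed.
So CilD is produced and active.
Mevalonate is present, so LomB is active.
Sorbose is absent, so TemH is active.
No repressor is bound and TemH is active, so *irpH* is transcribed.
So IrpH is produced and active.
With repressor IrpH bound, *nolW* is not transcribed.
So NolW is not produced.
No repressor is bound and CilD is active, so *temP* is transcribed.
→ *temP* is ON in B.

both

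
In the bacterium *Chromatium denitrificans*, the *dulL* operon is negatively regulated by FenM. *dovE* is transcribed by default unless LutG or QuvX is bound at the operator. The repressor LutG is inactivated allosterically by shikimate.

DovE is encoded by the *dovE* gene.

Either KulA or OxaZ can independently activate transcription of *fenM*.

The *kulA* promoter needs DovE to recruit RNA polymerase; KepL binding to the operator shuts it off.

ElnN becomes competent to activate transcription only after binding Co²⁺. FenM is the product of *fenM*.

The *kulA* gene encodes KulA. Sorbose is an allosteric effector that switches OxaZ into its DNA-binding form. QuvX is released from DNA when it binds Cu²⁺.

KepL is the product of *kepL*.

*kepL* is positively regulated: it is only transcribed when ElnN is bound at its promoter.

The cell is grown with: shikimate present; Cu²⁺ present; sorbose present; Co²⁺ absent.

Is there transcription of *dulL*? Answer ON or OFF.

Co²⁺ is absent, so ElnN is inactive.
Required activator ElnN is absent, so *kepL* is not transcribed.
So KepL is not produced.
Shikimate is present, so LutG is inactive.
Cu²⁺ is present, so QuvX is inactive.
With no repressor bound, *dovE* is transcribed.
So DovE is produced and active.
No repressor is bound and DovE is active, so *kulA* is transcribed.
So KulA is produced and active.
Sorbose is present, so OxaZ is active.
Activator KulA is present, so *fenM* is transcribed.
So FenM is produced and active.
With repressor FenM bound, *dulL* is not transcribed.

OFF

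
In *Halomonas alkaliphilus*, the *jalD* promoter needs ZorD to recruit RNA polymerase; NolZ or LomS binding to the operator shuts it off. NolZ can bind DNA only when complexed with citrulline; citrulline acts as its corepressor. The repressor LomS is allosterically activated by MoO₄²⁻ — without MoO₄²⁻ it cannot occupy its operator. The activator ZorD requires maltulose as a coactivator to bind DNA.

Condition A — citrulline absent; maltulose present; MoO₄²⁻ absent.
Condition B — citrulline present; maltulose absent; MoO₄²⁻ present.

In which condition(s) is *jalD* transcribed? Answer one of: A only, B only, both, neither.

A only

Condition A:
Citrulline is absent, so NolZ is inactive.
Maltulose is present, so ZorD is active.
MoO₄²⁻ is absent, so LomS is inactive.
No repressor is bound and ZorD is active, so *jalD* is transcribed.
→ *jalD* is ON in A.
Condition B:
Citrulline is present, so NolZ is active.
Maltulose is absent, so ZorD is inactive.
MoO₄²⁻ is present, so LomS is active.
With repressor NolZ bound, *jalD* is not transcribed.
→ *jalD* is OFF in B.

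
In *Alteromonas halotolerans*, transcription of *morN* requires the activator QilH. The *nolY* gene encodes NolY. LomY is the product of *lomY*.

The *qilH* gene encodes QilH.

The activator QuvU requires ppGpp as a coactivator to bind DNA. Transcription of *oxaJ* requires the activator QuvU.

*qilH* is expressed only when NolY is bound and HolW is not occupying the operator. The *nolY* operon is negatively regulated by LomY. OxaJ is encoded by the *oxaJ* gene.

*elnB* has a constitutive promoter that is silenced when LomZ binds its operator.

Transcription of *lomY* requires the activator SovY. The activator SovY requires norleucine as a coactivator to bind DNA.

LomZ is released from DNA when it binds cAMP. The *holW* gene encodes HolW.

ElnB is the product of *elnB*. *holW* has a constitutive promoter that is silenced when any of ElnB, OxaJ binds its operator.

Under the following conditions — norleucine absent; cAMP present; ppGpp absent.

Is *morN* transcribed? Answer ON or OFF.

ON

cAMP is present, so LomZ is inactive.
With no repressor bound, *elnB* is transcribed.
So ElnB is produced and active.
ppGpp is absent, so QuvU is inactive.
Required activator QuvU is absent, so *oxaJ* is not transcribed.
So OxaJ is not produced.
With repressor ElnB bound, *holW* is not transcribed.
So HolW is not produced.
Norleucine is absent, so SovY is inactive.
Required activator SovY is absent, so *lomY* is not transcribed.
So LomY is not produced.
With no repressor bound, *nolY* is transcribed.
So NolY is produced and active.
No repressor is bound and NolY is active, so *qilH* is transcribed.
So QilH is produced and active.
No repressor is bound and QilH is active, so *morN* is transcribed.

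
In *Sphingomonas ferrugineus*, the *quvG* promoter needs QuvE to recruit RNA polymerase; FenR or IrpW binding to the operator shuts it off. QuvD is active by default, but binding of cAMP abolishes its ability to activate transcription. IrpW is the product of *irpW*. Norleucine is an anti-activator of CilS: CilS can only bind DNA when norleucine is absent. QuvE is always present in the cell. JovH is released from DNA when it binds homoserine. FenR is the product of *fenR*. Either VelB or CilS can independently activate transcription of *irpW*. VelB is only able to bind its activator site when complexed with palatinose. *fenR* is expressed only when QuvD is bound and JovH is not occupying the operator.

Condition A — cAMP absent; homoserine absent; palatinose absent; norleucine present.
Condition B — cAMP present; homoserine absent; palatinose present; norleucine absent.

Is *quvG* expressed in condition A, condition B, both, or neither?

Condition A:
cAMP is absent, so QuvD is active.
Homoserine is absent, so JovH is active.
With repressor JovH bound, *fenR* is not transcribed.
So FenR is not produced.
QuvE is produced constitutively and is active.
Palatinose is absent, so VelB is inactive.
Norleucine is present, so CilS is inactive.
No activator is available at the *irpW* promoter, so *irpW* is not transcribed.
So IrpW is not produced.
No repressor is bound and QuvE is active, so *quvG* is transcribed.
→ *quvG* is ON in A.
Condition B:
cAMP is present, so QuvD is inactive.
Homoserine is absent, so JovH is active.
With repressor JovH bound, *fenR* is not transcribed.
So FenR is not produced.
QuvE is produced constitutively and is active.
Palatinose is present, so VelB is active.
Norleucine is absent, so CilS is active.
Activator VelB is present, so *irpW* is transcribed.
So IrpW is produced and active.
With repressor IrpW bound, *quvG* is not transcribed.
→ *quvG* is OFF in B.

A only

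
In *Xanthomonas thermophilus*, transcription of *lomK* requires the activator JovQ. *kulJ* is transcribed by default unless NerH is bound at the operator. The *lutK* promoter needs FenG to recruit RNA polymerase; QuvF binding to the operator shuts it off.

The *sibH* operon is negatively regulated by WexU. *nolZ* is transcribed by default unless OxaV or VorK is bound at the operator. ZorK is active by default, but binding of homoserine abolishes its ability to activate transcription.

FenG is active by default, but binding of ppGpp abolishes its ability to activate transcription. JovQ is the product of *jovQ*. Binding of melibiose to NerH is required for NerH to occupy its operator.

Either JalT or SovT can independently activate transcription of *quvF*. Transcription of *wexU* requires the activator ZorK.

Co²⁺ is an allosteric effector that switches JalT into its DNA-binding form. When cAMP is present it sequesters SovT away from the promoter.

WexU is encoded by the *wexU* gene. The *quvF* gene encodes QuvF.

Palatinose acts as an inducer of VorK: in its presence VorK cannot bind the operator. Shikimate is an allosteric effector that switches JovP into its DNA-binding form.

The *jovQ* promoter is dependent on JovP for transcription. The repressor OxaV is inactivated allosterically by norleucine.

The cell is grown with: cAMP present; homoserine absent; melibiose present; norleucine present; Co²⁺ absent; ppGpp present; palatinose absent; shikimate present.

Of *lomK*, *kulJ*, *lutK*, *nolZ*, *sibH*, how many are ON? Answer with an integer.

1

Shikimate is present, so JovP is active.
No repressor is bound and JovP is active, so *jovQ* is transcribed.
So JovQ is produced and active.
No repressor is bound and JovQ is active, so *lomK* is transcribed.
→ *lomK* is ON.
Melibiose is present, so NerH is active.
With repressor NerH bound, *kulJ* is not transcribed.
→ *kulJ* is OFF.
ppGpp is present, so FenG is inactive.
Co²⁺ is absent, so JalT is inactive.
cAMP is present, so SovT is inactive.
No activator is available at the *quvF* promoter, so *quvF* is not transcribed.
So QuvF is not produced.
Required activator FenG is absent, so *lutK* is not transcribed.
→ *lutK* is OFF.
Norleucine is present, so OxaV is inactive.
Palatinose is absent, so VorK is active.
With repressor VorK bound, *nolZ* is not transcribed.
→ *nolZ* is OFF.
Homoserine is absent, so ZorK is active.
No repressor is bound and ZorK is active, so *wexU* is transcribed.
So WexU is produced and active.
With repressor WexU bound, *sibH* is not transcribed.
→ *sibH* is OFF.
1 of the 5 genes is transcribed.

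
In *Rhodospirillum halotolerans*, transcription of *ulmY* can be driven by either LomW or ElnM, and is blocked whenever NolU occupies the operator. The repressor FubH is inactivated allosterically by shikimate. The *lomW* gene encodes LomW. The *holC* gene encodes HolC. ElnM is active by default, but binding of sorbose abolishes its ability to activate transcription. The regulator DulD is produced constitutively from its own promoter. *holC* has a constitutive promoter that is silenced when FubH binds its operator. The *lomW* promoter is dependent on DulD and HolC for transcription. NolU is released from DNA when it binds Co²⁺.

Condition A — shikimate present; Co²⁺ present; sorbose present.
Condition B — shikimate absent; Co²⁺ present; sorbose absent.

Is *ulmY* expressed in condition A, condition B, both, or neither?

Condition A:
DulD is produced constitutively and is active.
Shikimate is present, so FubH is inactive.
With no repressor bound, *holC* is transcribed.
So HolC is produced and active.
No repressor is bound and DulD and HolC are active, so *lomW* is transcribed.
So LomW is produced and active.
Co²⁺ is present, so NolU is inactive.
Sorbose is present, so ElnM is inactive.
Activator LomW is present, so *ulmY* is transcribed.
→ *ulmY* is ON in A.
Condition B:
DulD is produced constitutively and is active.
Shikimate is absent, so FubH is active.
With repressor FubH bound, *holC* is not transcribed.
So HolC is not produced.
Required activator HolC is absent, so *lomW* is not transcribed.
So LomW is not produced.
Co²⁺ is present, so NolU is inactive.
Sorbose is absent, so ElnM is active.
Activator ElnM is present, so *ulmY* is transcribed.
→ *ulmY* is ON in B.

both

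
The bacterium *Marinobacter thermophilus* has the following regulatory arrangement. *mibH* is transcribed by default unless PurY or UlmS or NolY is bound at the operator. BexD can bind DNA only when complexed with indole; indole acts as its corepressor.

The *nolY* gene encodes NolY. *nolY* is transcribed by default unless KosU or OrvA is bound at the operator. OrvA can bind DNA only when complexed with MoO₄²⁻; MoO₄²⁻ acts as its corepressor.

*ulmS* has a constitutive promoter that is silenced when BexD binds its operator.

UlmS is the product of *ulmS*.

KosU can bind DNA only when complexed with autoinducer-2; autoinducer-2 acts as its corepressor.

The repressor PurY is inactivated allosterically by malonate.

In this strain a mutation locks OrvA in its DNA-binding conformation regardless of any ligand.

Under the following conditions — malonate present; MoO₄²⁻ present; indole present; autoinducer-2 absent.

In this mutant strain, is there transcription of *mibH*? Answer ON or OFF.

ON

Malonate is present, so PurY is inactive.
Indole is present, so BexD is active.
With repressor BexD bound, *ulmS* is not transcribed.
So UlmS is not produced.
Autoinducer-2 is absent, so KosU is inactive.
OrvA is constitutively active in this strain.
With repressor OrvA bound, *nolY* is not transcribed.
So NolY is not produced.
With no repressor bound, *mibH* is transcribed.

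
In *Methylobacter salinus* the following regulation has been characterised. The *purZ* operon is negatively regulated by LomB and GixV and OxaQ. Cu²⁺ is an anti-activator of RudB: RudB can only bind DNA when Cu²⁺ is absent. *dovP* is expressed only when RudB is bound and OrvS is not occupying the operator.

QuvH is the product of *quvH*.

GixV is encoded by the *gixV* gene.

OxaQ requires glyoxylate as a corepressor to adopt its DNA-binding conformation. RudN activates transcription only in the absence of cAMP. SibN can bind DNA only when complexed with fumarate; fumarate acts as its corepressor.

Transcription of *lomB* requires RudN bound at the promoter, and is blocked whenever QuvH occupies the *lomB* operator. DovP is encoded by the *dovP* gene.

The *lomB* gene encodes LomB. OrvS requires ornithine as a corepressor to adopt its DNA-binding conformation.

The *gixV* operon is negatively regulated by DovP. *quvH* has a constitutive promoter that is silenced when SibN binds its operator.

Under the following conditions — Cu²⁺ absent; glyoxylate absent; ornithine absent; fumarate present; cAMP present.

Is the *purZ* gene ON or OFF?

ON

Fumarate is present, so SibN is active.
With repressor SibN bound, *quvH* is not transcribed.
So QuvH is not produced.
cAMP is present, so RudN is inactive.
Required activator RudN is absent, so *lomB* is not transcribed.
So LomB is not produced.
Cu²⁺ is absent, so RudB is active.
Ornithine is absent, so OrvS is inactive.
No repressor is bound and RudB is active, so *dovP* is transcribed.
So DovP is produced and active.
With repressor DovP bound, *gixV* is not transcribed.
So GixV is not produced.
Glyoxylate is absent, so OxaQ is inactive.
With no repressor bound, *purZ* is transcribed.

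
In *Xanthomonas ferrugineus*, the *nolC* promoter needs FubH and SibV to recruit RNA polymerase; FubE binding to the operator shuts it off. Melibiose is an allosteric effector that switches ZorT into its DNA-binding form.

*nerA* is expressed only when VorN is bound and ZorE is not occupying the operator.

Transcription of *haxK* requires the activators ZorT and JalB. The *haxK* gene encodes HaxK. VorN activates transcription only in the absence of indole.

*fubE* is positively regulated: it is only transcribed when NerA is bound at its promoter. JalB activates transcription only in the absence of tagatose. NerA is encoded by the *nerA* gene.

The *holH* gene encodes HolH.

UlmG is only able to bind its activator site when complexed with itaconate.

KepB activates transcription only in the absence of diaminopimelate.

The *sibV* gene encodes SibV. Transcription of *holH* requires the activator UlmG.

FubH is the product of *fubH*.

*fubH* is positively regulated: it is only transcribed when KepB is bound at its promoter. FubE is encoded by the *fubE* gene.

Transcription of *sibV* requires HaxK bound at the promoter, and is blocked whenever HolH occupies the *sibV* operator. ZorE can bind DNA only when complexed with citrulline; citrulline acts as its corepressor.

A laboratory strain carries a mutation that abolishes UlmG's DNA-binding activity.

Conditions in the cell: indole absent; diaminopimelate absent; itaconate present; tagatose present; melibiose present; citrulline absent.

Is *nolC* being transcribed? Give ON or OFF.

OFF

Diaminopimelate is absent, so KepB is active.
No repressor is bound and KepB is active, so *fubH* is transcribed.
So FubH is produced and active.
Citrulline is absent, so ZorE is inactive.
Indole is absent, so VorN is active.
No repressor is bound and VorN is active, so *nerA* is transcribed.
So NerA is produced and active.
No repressor is bound and NerA is active, so *fubE* is transcribed.
So FubE is produced and active.
UlmG is non-functional in this strain, so it has no effect.
Required activator UlmG is absent, so *holH* is not transcribed.
So HolH is not produced.
Melibiose is present, so ZorT is active.
Tagatose is present, so JalB is inactive.
Required activator JalB is absent, so *haxK* is not transcribed.
So HaxK is not produced.
Required activator HaxK is absent, so *sibV* is not transcribed.
So SibV is not produced.
With repressor FubE bound, *nolC* is not transcribed.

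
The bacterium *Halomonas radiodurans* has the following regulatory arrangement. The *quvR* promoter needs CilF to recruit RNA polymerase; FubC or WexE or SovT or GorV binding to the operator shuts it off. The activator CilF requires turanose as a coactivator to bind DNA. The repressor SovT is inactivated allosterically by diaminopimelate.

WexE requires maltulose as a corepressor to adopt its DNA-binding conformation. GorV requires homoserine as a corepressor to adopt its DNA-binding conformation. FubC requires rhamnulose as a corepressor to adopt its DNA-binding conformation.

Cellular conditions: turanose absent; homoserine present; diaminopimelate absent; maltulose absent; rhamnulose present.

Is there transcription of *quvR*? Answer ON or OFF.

OFF

Rhamnulose is present, so FubC is active.
Maltulose is absent, so WexE is inactive.
Diaminopimelate is absent, so SovT is active.
Homoserine is present, so GorV is active.
Turanose is absent, so CilF is inactive.
With repressor FubC bound, *quvR* is not transcribed.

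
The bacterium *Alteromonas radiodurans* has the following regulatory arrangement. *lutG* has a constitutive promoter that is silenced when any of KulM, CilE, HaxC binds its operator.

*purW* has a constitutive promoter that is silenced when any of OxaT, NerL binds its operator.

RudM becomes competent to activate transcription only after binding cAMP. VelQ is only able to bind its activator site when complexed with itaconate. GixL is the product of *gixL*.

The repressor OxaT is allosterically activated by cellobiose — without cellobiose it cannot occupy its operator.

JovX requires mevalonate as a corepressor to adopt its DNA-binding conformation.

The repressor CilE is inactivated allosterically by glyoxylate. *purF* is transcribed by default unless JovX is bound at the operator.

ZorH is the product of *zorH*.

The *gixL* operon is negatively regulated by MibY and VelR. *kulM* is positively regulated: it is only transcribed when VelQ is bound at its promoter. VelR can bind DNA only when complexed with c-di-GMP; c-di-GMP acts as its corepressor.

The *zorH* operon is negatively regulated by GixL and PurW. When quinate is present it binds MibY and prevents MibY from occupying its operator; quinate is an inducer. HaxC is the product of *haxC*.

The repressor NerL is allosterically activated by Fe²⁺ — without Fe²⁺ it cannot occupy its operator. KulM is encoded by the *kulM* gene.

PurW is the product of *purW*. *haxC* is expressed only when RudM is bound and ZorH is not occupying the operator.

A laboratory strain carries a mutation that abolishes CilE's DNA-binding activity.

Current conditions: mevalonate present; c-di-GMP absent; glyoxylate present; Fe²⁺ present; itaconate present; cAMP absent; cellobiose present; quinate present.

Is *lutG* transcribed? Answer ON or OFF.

OFF

Itaconate is present, so VelQ is active.
No repressor is bound and VelQ is active, so *kulM* is transcribed.
So KulM is produced and active.
CilE is non-functional in this strain, so it has no effect.
Quinate is present, so MibY is inactive.
c-di-GMP is absent, so VelR is inactive.
With no repressor bound, *gixL* is transcribed.
So GixL is produced and active.
Cellobiose is present, so OxaT is active.
Fe²⁺ is present, so NerL is active.
With repressor OxaT bound, *purW* is not transcribed.
So PurW is not produced.
With repressor GixL bound, *zorH* is not transcribed.
So ZorH is not produced.
cAMP is absent, so RudM is inactive.
Required activator RudM is absent, so *haxC* is not transcribed.
So HaxC is not produced.
With repressor KulM bound, *lutG* is not transcribed.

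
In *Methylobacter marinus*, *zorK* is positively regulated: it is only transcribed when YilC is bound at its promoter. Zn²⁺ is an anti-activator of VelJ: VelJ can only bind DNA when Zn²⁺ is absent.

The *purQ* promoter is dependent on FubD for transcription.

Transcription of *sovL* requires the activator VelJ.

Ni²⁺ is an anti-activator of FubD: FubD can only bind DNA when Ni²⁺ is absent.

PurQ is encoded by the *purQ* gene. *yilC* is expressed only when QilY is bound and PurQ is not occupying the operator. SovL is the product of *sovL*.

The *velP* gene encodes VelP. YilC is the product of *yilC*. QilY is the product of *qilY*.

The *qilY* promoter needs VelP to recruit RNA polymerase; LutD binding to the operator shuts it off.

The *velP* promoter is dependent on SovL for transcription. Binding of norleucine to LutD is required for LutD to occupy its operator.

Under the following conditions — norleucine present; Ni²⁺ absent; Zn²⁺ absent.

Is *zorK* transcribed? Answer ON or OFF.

Zn²⁺ is absent, so VelJ is active.
No repressor is bound and VelJ is active, so *sovL* is transcribed.
So SovL is produced and active.
No repressor is bound and SovL is active, so *velP* is transcribed.
So VelP is produced and active.
Norleucine is present, so LutD is active.
With repressor LutD bound, *qilY* is not transcribed.
So QilY is not produced.
Ni²⁺ is absent, so FubD is active.
No repressor is bound and FubD is active, so *purQ* is transcribed.
So PurQ is produced and active.
With repressor PurQ bound, *yilC* is not transcribed.
So YilC is not produced.
Required activator YilC is absent, so *zorK* is not transcribed.

OFF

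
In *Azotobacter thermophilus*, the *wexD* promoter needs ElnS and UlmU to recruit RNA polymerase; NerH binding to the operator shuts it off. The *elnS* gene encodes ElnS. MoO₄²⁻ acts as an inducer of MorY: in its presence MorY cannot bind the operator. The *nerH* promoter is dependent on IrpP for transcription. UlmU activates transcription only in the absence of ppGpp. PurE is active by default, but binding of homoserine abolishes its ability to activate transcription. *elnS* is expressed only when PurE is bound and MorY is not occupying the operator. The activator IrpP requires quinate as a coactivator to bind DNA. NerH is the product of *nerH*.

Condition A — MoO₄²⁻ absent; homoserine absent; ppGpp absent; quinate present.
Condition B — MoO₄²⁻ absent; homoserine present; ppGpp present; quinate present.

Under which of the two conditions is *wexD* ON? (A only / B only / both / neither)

neither

Condition A:
MoO₄²⁻ is absent, so MorY is active.
Homoserine is absent, so PurE is active.
With repressor MorY bound, *elnS* is not transcribed.
So ElnS is not produced.
ppGpp is absent, so UlmU is active.
Quinate is present, so IrpP is active.
No repressor is bound and IrpP is active, so *nerH* is transcribed.
So NerH is produced and active.
With repressor NerH bound, *wexD* is not transcribed.
→ *wexD* is OFF in A.
Condition B:
MoO₄²⁻ is absent, so MorY is active.
Homoserine is present, so PurE is inactive.
With repressor MorY bound, *elnS* is not transcribed.
So ElnS is not produced.
ppGpp is present, so UlmU is inactive.
Quinate is present, so IrpP is active.
No repressor is bound and IrpP is active, so *nerH* is transcribed.
So NerH is produced and active.
With repressor NerH bound, *wexD* is not transcribed.
→ *wexD* is OFF in B.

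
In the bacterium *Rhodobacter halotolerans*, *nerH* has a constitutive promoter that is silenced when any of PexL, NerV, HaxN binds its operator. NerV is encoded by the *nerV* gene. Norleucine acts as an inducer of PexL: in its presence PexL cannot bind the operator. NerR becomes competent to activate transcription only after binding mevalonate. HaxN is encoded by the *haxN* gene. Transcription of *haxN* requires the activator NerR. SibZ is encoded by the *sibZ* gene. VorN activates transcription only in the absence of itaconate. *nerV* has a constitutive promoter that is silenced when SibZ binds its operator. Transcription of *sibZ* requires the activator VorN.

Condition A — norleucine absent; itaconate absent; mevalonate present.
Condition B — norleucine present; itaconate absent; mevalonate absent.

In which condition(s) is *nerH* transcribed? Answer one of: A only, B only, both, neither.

Condition A:
Norleucine is absent, so PexL is active.
Itaconate is absent, so VorN is active.
No repressor is bound and VorN is active, so *sibZ* is transcribed.
So SibZ is produced and active.
With repressor SibZ bound, *nerV* is not transcribed.
So NerV is not produced.
Mevalonate is present, so NerR is active.
No repressor is bound and NerR is active, so *haxN* is transcribed.
So HaxN is produced and active.
With repressor PexL bound, *nerH* is not transcribed.
→ *nerH* is OFF in A.
Condition B:
Norleucine is present, so PexL is inactive.
Itaconate is absent, so VorN is active.
No repressor is bound and VorN is active, so *sibZ* is transcribed.
So SibZ is produced and active.
With repressor SibZ bound, *nerV* is not transcribed.
So NerV is not produced.
Mevalonate is absent, so NerR is inactive.
Required activator NerR is absent, so *haxN* is not transcribed.
So HaxN is not produced.
With no repressor bound, *nerH* is transcribed.
→ *nerH* is ON in B.

B only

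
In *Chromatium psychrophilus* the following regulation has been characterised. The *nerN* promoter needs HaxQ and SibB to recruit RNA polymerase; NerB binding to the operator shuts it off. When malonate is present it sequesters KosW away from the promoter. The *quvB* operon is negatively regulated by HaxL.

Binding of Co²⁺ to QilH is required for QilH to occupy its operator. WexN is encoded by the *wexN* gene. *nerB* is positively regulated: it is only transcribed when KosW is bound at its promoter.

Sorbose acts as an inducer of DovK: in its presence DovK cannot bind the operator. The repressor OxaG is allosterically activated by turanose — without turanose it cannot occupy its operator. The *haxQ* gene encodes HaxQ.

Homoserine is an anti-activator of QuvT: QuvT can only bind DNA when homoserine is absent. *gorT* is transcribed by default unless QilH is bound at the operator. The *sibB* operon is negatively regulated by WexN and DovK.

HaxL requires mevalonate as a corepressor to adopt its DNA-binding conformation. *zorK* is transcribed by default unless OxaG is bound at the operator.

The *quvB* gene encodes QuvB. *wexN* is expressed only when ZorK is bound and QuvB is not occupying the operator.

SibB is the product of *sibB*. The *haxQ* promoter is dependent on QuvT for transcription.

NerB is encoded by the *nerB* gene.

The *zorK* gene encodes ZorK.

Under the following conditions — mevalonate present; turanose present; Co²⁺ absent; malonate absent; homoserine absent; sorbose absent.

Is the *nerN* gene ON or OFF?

Homoserine is absent, so QuvT is active.
No repressor is bound and QuvT is active, so *haxQ* is transcribed.
So HaxQ is produced and active.
Turanose is present, so OxaG is active.
With repressor OxaG bound, *zorK* is not transcribed.
So ZorK is not produced.
Mevalonate is present, so HaxL is active.
With repressor HaxL bound, *quvB* is not transcribed.
So QuvB is not produced.
Required activator ZorK is absent, so *wexN* is not transcribed.
So WexN is not produced.
Sorbose is absent, so DovK is active.
With repressor DovK bound, *sibB* is not transcribed.
So SibB is not produced.
Malonate is absent, so KosW is active.
No repressor is bound and KosW is active, so *nerB* is transcribed.
So NerB is produced and active.
With repressor NerB bound, *nerN* is not transcribed.

OFF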